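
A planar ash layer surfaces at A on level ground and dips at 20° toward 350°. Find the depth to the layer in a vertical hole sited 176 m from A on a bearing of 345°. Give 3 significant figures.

The hole lies 5° from the dip direction, so the down-dip offset is 176 × cos 5° = 175.33 m.
Depth = down-dip offset × tan(dip) = 175.33 × tan 20° = 175.33 × 0.3640
Depth = 63.81 m

63.8 m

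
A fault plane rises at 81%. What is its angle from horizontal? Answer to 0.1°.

39.0°

tan θ = 81/100 = 0.8100
θ = arctan(0.8100) = 39.01°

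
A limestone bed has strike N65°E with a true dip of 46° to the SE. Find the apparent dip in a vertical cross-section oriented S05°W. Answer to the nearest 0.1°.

41.9°

The strike is N65°E and the section trends S05°W; the acute angle between them is β = 60°.
tan(apparent dip) = tan 46° · sin 60° = 0.8968
α = arctan(0.8968) = 41.89°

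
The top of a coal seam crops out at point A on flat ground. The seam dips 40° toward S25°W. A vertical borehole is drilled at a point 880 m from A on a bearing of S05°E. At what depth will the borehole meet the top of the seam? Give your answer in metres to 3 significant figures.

The hole lies 30° from the dip direction, so the down-dip offset is 880 × cos 30° = 762.10 m.
Depth = down-dip offset × tan(dip) = 762.10 × tan 40° = 762.10 × 0.8391
Depth = 639.48 m

639 m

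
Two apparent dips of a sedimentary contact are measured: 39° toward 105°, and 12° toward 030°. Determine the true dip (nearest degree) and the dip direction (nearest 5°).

true dip 39°, dip direction 105°

The two traces are lines in the plane: v₁ = (sin 105°·cos 39°, cos 105°·cos 39°, −sin 39°), v₂ = (sin 30°·cos 12°, cos 30°·cos 12°, −sin 12°).
The plane normal is n = v₁ × v₂ ∝ (0.575, -0.152, 0.734).
True dip = arccos(n_z / |n|) = arccos(0.7771) = 39.0°.
Dip direction = azimuth of (n_x, n_y) = atan2(0.575, -0.152) = 105°.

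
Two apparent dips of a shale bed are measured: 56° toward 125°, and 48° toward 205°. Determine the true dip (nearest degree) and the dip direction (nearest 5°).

true dip 60°, dip direction 155°

Represent each trace as a vector plunging at its apparent dip toward its trend (east-north-up frame): v₁ = (0.458, -0.321, -0.829), v₂ = (-0.283, -0.606, -0.743).
Cross product v₁ × v₂ gives the pole to the plane: n ∝ (0.264, -0.575, 0.368).
Dip δ = arctan(|n_h|/n_z) = arctan(0.633/0.368) = 59.8°.
The horizontal component of n points toward azimuth atan2(n_x, n_y) = 155°, the dip direction.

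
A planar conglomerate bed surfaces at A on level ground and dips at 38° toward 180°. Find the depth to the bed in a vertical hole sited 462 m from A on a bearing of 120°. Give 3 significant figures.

180 m

The hole lies 60° from the dip direction, so the down-dip offset is 462 × cos 60° = 231.00 m.
Depth = down-dip offset × tan(dip) = 231.00 × tan 38° = 231.00 × 0.7813
Depth = 180.48 m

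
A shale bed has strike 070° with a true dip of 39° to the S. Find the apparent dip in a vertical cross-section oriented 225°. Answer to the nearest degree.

Angle between strike (070°) and section (225°): β = 25°.
tan(apparent dip) = tan 39° · sin 25° = 0.3422
apparent dip = arctan 0.3422 = 18.89°

19°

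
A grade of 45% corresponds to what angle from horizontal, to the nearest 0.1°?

24.2°

tan θ = 45/100 = 0.4500
θ = arctan(0.4500) = 24.23°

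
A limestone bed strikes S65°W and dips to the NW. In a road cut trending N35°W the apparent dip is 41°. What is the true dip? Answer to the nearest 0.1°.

The section is 80° from the strike.
tan(true dip) = tan 41° / sin 80° = 0.8827
δ = arctan(0.8827) = 41.43°

41.4°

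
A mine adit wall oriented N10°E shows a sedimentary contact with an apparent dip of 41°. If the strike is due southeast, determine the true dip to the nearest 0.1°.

46.7°

β = acute angle between strike due southeast and section N10°E = 55°.
tan(true dip) = tan 41° / sin 55° = 1.0612
δ = arctan(1.0612) = 46.70°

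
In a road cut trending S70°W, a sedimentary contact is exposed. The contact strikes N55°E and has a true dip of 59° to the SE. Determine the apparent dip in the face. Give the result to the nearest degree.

The strike is N55°E and the section trends S70°W; the acute angle between them is β = 15°.
tan(apparent dip) = tan 59° · sin 15° = 0.4307
apparent dip = arctan 0.4307 = 23.30°

23°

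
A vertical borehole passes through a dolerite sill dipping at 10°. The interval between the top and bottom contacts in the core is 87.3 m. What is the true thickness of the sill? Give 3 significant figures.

True thickness t = h · cos(dip) = 87.3 × cos 10°
t = 87.3 × 0.9848 = 85.974 m

86.0 m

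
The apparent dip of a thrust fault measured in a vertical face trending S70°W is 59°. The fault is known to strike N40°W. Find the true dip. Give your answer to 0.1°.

β = acute angle between strike N40°W and section S70°W = 70°.
tan δ = tan α / sin β = tan 59° / sin 70° = 1.6643 / 0.9397 = 1.7711
δ = arctan(1.7711) = 60.55°

60.5°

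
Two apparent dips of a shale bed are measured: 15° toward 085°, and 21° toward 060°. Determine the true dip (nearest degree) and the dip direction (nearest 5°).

true dip 23°, dip direction 035°

Represent each trace as a vector plunging at its apparent dip toward its trend (east-north-up frame): v₁ = (0.962, 0.084, -0.259), v₂ = (0.809, 0.467, -0.358).
n = v₁ × v₂ = (0.091, 0.136, 0.381) (taken with n_z > 0).
tan δ = √(n_x²+n_y²)/n_z = 0.163/0.381, so δ = 23.2°.
Dip direction = azimuth of (n_x, n_y) = atan2(0.091, 0.136) = 34°.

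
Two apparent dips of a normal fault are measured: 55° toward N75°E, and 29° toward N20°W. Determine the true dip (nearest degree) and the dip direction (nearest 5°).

true dip 58°, dip direction 050°

The two traces are lines in the plane: v₁ = (sin 75°·cos 55°, cos 75°·cos 55°, −sin 55°), v₂ = (sin 340°·cos 29°, cos 340°·cos 29°, −sin 29°).
n = v₁ × v₂ = (0.601, 0.514, 0.500) (taken with n_z > 0).
Dip δ = arctan(|n_h|/n_z) = arctan(0.791/0.500) = 57.7°.
Dip direction = atan2(0.601, 0.514) = 49° (azimuth of n's horizontal projection).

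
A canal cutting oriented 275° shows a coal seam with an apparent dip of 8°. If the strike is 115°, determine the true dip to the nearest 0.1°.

The section is 20° from the strike.
tan(true dip) = tan 8° / sin 20° = 0.4109
δ = arctan(0.4109) = 22.34°

22.3°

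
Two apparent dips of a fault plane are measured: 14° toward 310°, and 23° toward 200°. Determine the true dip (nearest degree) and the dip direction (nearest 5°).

true dip 31°, dip direction 245°

Each apparent-dip line lies in the plane. As unit vectors (x east, y north, z up), v₁ plunges 14°→310° and v₂ plunges 23°→200°.
The plane normal is n = v₁ × v₂ ∝ (-0.453, -0.214, 0.839).
True dip = arccos(n_z / |n|) = arccos(0.8586) = 30.8°.
Dip direction = azimuth of (n_x, n_y) = atan2(-0.453, -0.214) = 245°.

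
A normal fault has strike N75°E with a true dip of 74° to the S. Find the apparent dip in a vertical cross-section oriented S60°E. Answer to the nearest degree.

68°

Angle between strike (N75°E) and section (S60°E): β = 45°.
tan α = tan 74° × sin 45° = 3.4874 × 0.7071 = 2.4660
apparent dip = arctan 2.4660 = 67.93°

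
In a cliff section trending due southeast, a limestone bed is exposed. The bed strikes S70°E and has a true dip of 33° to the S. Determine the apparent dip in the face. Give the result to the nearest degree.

15°

The strike is S70°E and the section trends due southeast; the acute angle between them is β = 25°.
tan α = tan 33° × sin 25° = 0.6494 × 0.4226 = 0.2745
apparent dip = arctan 0.2745 = 15.35°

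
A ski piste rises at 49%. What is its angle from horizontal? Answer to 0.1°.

tan θ = 49/100 = 0.4900
θ = arctan(0.4900) = 26.10°

26.1°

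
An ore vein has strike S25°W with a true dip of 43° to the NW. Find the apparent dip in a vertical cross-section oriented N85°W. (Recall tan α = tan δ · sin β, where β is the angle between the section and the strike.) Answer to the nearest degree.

41°

Angle between strike (S25°W) and section (N85°W): β = 70°.
tan(apparent dip) = tan 43° · sin 70° = 0.8763
apparent dip = arctan 0.8763 = 41.23°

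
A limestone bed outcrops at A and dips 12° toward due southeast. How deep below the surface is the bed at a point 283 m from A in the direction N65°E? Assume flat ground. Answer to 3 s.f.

The hole lies 70° from the dip direction, so the down-dip offset is 283 × cos 70° = 96.79 m.
Depth = down-dip offset × tan(dip) = 96.79 × tan 12° = 96.79 × 0.2126
Depth = 20.57 m

20.6 m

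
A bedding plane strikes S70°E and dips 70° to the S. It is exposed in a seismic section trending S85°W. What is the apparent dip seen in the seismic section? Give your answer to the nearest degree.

Angle between strike (S70°E) and section (S85°W): β = 25°.
tan α = tan 70° × sin 25° = 2.7475 × 0.4226 = 1.1611
α = arctan(1.1611) = 49.26°

49°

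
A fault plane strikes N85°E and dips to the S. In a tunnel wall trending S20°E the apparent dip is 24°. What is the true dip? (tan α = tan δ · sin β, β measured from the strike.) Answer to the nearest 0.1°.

24.7°

The section is 75° from the strike.
tan(true dip) = tan 24° / sin 75° = 0.4609
δ = arctan(0.4609) = 24.75°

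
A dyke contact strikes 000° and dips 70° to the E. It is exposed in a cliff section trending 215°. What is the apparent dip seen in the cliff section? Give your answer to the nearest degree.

The section lies 35° from the strike.
tan(apparent dip) = tan 70° · sin 35° = 1.5759
apparent dip = arctan 1.5759 = 57.60°

58°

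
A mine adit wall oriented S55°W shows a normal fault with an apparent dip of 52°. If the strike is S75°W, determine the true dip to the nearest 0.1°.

75.0°

The section is 20° from the strike.
tan(true dip) = tan 52° / sin 20° = 3.7423
true dip = arctan 3.7423 = 75.04°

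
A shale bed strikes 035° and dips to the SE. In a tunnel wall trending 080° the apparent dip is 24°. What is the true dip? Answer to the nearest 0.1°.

β = acute angle between strike 035° and section 080° = 45°.
tan δ = tan α / sin β = tan 24° / sin 45° = 0.4452 / 0.7071 = 0.6296
δ = arctan(0.6296) = 32.20°

32.2°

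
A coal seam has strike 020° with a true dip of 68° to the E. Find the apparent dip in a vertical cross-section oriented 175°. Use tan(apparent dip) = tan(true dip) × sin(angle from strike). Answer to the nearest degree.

46°

The section lies 25° from the strike.
tan(apparent dip) = tan 68° · sin 25° = 1.0460
α = arctan(1.0460) = 46.29°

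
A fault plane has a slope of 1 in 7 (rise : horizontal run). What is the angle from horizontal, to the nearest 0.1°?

tan θ = 1/7 = 0.1429
θ = arctan(0.1429) = 8.13°

8.1°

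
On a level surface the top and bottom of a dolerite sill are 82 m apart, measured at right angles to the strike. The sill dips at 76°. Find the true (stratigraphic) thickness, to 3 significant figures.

True thickness t = w · sin(dip) = 82 × sin 76°
t = 82 × 0.9703 = 79.564 m

79.6 m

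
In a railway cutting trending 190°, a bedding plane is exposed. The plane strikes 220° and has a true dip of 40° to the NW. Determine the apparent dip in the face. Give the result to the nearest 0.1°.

The section lies 30° from the strike.
tan α = tan 40° × sin 30° = 0.8391 × 0.5000 = 0.4195
α = arctan(0.4195) = 22.76°

22.8°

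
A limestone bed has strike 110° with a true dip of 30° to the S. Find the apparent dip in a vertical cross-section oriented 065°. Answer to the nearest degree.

Angle between strike (110°) and section (065°): β = 45°.
tan α = tan 30° × sin 45° = 0.5774 × 0.7071 = 0.4082
α = arctan(0.4082) = 22.21°

22°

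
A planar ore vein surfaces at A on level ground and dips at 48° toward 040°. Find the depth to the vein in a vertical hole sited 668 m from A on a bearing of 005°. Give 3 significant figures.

The hole lies 35° from the dip direction, so the down-dip offset is 668 × cos 35° = 547.19 m.
Depth = down-dip offset × tan(dip) = 547.19 × tan 48° = 547.19 × 1.1106
Depth = 607.72 m

608 m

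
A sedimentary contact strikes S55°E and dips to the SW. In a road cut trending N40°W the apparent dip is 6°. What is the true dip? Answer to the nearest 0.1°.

β = acute angle between strike S55°E and section N40°W = 15°.
tan(true dip) = tan 6° / sin 15° = 0.4061
δ = arctan(0.4061) = 22.10°

22.1°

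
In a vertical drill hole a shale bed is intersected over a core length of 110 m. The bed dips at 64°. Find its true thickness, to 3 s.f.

48.2 m

True thickness t = h · cos(dip) = 110 × cos 64°
t = 110 × 0.4384 = 48.221 m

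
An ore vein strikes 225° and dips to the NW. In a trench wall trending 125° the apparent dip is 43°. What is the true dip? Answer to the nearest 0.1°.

43.4°

β = acute angle between strike 225° and section 125° = 80°.
tan(true dip) = tan 43° / sin 80° = 0.9469
true dip = arctan 0.9469 = 43.44°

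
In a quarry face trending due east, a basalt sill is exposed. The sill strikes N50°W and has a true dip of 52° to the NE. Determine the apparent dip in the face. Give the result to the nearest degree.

39°

Angle between strike (N50°W) and section (due east): β = 40°.
tan α = tan 52° × sin 40° = 1.2799 × 0.6428 = 0.8227
apparent dip = arctan 0.8227 = 39.45°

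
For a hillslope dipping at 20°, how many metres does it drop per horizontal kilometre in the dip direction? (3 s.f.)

drop per km = 1000 × tan 20° = 1000 × 0.3640

364 m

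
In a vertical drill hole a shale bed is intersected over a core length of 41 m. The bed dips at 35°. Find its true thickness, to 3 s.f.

True thickness t = h · cos(dip) = 41 × cos 35°
t = 41 × 0.8192 = 33.585 m

33.6 m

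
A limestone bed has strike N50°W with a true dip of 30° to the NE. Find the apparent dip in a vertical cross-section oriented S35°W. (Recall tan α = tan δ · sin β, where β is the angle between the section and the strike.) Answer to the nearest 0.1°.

29.9°

Angle between strike (N50°W) and section (S35°W): β = 85°.
tan(apparent dip) = tan 30° · sin 85° = 0.5752
apparent dip = arctan 0.5752 = 29.91°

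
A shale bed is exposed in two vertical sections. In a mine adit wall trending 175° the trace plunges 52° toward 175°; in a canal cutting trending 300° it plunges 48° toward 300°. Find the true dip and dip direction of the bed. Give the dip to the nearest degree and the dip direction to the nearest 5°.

Represent each trace as a vector plunging at its apparent dip toward its trend (east-north-up frame): v₁ = (0.054, -0.613, -0.788), v₂ = (-0.579, 0.335, -0.743).
Cross product v₁ × v₂ gives the pole to the plane: n ∝ (-0.719, -0.497, 0.337).
True dip = arccos(n_z / |n|) = arccos(0.3601) = 68.9°.
The horizontal component of n points toward azimuth atan2(n_x, n_y) = 235°, the dip direction.

true dip 69°, dip direction 235°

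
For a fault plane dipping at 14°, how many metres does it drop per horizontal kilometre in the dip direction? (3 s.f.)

249 m

drop per km = 1000 × tan 14° = 1000 × 0.2493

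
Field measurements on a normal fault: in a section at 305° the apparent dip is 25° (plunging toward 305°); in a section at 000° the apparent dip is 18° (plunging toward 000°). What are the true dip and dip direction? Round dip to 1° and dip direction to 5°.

The two traces are lines in the plane: v₁ = (sin 305°·cos 25°, cos 305°·cos 25°, −sin 25°), v₂ = (sin 0°·cos 18°, cos 0°·cos 18°, −sin 18°).
The plane normal is n = v₁ × v₂ ∝ (-0.241, 0.229, 0.706).
tan δ = √(n_x²+n_y²)/n_z = 0.333/0.706, so δ = 25.2°.
The horizontal component of n points toward azimuth atan2(n_x, n_y) = 314°, the dip direction.

true dip 25°, dip direction 315°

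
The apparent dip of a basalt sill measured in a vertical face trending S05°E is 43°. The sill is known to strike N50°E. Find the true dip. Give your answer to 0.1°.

β = acute angle between strike N50°E and section S05°E = 55°.
tan δ = tan α / sin β = tan 43° / sin 55° = 0.9325 / 0.8192 = 1.1384
true dip = arctan 1.1384 = 48.70°

48.7°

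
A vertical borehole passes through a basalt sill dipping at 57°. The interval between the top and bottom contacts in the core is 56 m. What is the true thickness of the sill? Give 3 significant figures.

True thickness t = h · cos(dip) = 56 × cos 57°
t = 56 × 0.5446 = 30.500 m

30.5 m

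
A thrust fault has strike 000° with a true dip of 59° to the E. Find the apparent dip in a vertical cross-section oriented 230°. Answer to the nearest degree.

Angle between strike (000°) and section (230°): β = 50°.
tan(apparent dip) = tan 59° · sin 50° = 1.2749
α = arctan(1.2749) = 51.89°

52°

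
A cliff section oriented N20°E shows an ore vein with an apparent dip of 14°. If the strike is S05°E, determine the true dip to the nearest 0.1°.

30.5°

β = acute angle between strike S05°E and section N20°E = 25°.
tan(true dip) = tan 14° / sin 25° = 0.5900
true dip = arctan 0.5900 = 30.54°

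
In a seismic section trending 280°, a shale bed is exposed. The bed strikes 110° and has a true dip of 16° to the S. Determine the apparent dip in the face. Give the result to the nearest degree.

3°

The strike is 110° and the section trends 280°; the acute angle between them is β = 10°.
tan α = tan 16° × sin 10° = 0.2867 × 0.1736 = 0.0498
α = arctan(0.0498) = 2.85°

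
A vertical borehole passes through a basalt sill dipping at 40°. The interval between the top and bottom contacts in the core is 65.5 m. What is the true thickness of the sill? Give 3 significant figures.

True thickness t = h · cos(dip) = 65.5 × cos 40°
t = 65.5 × 0.7660 = 50.176 m

50.2 m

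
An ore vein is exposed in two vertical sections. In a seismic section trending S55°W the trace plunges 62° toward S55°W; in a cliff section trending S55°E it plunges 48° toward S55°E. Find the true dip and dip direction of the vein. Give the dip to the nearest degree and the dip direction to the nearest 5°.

true dip 69°, dip direction 190°

Represent each trace as a vector plunging at its apparent dip toward its trend (east-north-up frame): v₁ = (-0.385, -0.269, -0.883), v₂ = (0.548, -0.384, -0.743).
n = v₁ × v₂ = (-0.139, -0.770, 0.295) (taken with n_z > 0).
tan δ = √(n_x²+n_y²)/n_z = 0.782/0.295, so δ = 69.3°.
The horizontal component of n points toward azimuth atan2(n_x, n_y) = 190°, the dip direction.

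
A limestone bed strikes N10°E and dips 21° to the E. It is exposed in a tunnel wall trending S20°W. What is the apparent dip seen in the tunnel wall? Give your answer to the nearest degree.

Angle between strike (N10°E) and section (S20°W): β = 10°.
tan(apparent dip) = tan 21° · sin 10° = 0.0667
α = arctan(0.0667) = 3.81°

4°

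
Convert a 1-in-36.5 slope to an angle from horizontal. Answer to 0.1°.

1.6°

tan θ = 1/36.5 = 0.0274
θ = arctan(0.0274) = 1.57°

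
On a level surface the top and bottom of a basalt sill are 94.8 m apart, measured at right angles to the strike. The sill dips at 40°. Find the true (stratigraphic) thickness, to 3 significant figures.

True thickness t = w · sin(dip) = 94.8 × sin 40°
t = 94.8 × 0.6428 = 60.936 m

60.9 m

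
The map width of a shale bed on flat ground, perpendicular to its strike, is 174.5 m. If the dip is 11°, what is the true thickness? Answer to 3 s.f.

33.3 m

True thickness t = w · sin(dip) = 174.5 × sin 11°
t = 174.5 × 0.1908 = 33.296 m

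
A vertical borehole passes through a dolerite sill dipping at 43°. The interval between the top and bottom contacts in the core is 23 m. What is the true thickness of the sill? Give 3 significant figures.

True thickness t = h · cos(dip) = 23 × cos 43°
t = 23 × 0.7314 = 16.821 m

16.8 m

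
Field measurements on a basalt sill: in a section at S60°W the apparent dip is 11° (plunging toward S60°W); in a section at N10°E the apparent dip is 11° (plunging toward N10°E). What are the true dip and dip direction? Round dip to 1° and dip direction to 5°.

Represent each trace as a vector plunging at its apparent dip toward its trend (east-north-up frame): v₁ = (-0.850, -0.491, -0.191), v₂ = (0.170, 0.967, -0.191).
Cross product v₁ × v₂ gives the pole to the plane: n ∝ (-0.278, 0.195, 0.738).
True dip = arccos(n_z / |n|) = arccos(0.9085) = 24.7°.
Dip direction = azimuth of (n_x, n_y) = atan2(-0.278, 0.195) = 305°.

true dip 25°, dip direction 305°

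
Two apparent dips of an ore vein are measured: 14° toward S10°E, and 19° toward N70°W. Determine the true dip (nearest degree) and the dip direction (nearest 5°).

true dip 31°, dip direction 235°

Represent each trace as a vector plunging at its apparent dip toward its trend (east-north-up frame): v₁ = (0.168, -0.956, -0.242), v₂ = (-0.888, 0.323, -0.326).
The plane normal is n = v₁ × v₂ ∝ (-0.389, -0.270, 0.795).
True dip = arccos(n_z / |n|) = arccos(0.8589) = 30.8°.
Dip direction = atan2(-0.389, -0.270) = 235° (azimuth of n's horizontal projection).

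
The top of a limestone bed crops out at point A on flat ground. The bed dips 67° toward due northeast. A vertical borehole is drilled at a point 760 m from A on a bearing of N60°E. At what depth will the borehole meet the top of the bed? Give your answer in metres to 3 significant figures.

1730 m

The hole lies 15° from the dip direction, so the down-dip offset is 760 × cos 15° = 734.10 m.
Depth = down-dip offset × tan(dip) = 734.10 × tan 67° = 734.10 × 2.3559
Depth = 1729.44 m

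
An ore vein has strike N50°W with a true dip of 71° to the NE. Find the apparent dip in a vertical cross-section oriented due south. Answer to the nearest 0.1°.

65.8°

The section lies 50° from the strike.
tan(apparent dip) = tan 71° · sin 50° = 2.2248
apparent dip = arctan 2.2248 = 65.80°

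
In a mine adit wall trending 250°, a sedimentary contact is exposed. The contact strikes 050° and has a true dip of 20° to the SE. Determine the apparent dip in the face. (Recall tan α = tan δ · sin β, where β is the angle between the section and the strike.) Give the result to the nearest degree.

7°

The section lies 20° from the strike.
tan α = tan 20° × sin 20° = 0.3640 × 0.3420 = 0.1245
apparent dip = arctan 0.1245 = 7.10°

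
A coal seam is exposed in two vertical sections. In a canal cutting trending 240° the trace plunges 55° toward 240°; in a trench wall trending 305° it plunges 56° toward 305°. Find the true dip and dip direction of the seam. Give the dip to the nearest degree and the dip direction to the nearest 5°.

Each apparent-dip line lies in the plane. As unit vectors (x east, y north, z up), v₁ plunges 55°→240° and v₂ plunges 56°→305°.
n = v₁ × v₂ = (-0.500, 0.037, 0.291) (taken with n_z > 0).
tan δ = √(n_x²+n_y²)/n_z = 0.502/0.291, so δ = 59.9°.
Dip direction = atan2(-0.500, 0.037) = 274° (azimuth of n's horizontal projection).

true dip 60°, dip direction 275°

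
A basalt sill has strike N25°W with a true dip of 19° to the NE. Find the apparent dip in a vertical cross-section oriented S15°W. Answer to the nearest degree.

12°

The section lies 40° from the strike.
tan α = tan 19° × sin 40° = 0.3443 × 0.6428 = 0.2213
α = arctan(0.2213) = 12.48°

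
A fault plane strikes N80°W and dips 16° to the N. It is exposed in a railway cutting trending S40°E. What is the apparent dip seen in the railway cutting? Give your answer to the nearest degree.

The section lies 40° from the strike.
tan(apparent dip) = tan 16° · sin 40° = 0.1843
apparent dip = arctan 0.1843 = 10.44°

10°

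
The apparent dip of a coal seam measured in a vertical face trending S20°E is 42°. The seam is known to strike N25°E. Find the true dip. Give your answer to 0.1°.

The section is 45° from the strike.
tan(true dip) = tan 42° / sin 45° = 1.2734
δ = arctan(1.2734) = 51.86°

51.9°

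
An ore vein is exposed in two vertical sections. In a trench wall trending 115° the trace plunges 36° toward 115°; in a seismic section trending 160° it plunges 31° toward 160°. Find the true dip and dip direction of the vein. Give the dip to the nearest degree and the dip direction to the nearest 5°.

true dip 36°, dip direction 125°

Represent each trace as a vector plunging at its apparent dip toward its trend (east-north-up frame): v₁ = (0.733, -0.342, -0.588), v₂ = (0.293, -0.805, -0.515).
Cross product v₁ × v₂ gives the pole to the plane: n ∝ (0.297, -0.205, 0.490).
tan δ = √(n_x²+n_y²)/n_z = 0.361/0.490, so δ = 36.4°.
Dip direction = azimuth of (n_x, n_y) = atan2(0.297, -0.205) = 125°.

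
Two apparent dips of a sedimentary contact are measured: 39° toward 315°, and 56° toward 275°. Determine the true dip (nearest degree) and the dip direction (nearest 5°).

Represent each trace as a vector plunging at its apparent dip toward its trend (east-north-up frame): v₁ = (-0.550, 0.550, -0.629), v₂ = (-0.557, 0.049, -0.829).
Cross product v₁ × v₂ gives the pole to the plane: n ∝ (-0.425, -0.105, 0.279).
tan δ = √(n_x²+n_y²)/n_z = 0.438/0.279, so δ = 57.5°.
Dip direction = azimuth of (n_x, n_y) = atan2(-0.425, -0.105) = 256°.

true dip 57°, dip direction 255°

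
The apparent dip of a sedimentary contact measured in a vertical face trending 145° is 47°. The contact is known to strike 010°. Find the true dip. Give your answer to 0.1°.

The section is 45° from the strike.
tan δ = tan α / sin β = tan 47° / sin 45° = 1.0724 / 0.7071 = 1.5166
true dip = arctan 1.5166 = 56.60°

56.6°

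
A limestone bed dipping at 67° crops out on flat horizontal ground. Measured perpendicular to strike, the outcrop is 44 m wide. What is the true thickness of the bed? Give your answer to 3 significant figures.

40.5 m

True thickness t = w · sin(dip) = 44 × sin 67°
t = 44 × 0.9205 = 40.502 m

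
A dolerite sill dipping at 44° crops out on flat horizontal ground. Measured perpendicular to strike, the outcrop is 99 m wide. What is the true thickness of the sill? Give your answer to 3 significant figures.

68.8 m

True thickness t = w · sin(dip) = 99 × sin 44°
t = 99 × 0.6947 = 68.771 m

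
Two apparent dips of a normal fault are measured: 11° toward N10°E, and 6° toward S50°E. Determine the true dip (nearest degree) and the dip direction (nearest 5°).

true dip 17°, dip direction 060°

Each apparent-dip line lies in the plane. As unit vectors (x east, y north, z up), v₁ plunges 11°→N10°E and v₂ plunges 6°→S50°E.
Cross product v₁ × v₂ gives the pole to the plane: n ∝ (0.223, 0.128, 0.845).
Dip δ = arctan(|n_h|/n_z) = arctan(0.257/0.845) = 16.9°.
Dip direction = atan2(0.223, 0.128) = 60° (azimuth of n's horizontal projection).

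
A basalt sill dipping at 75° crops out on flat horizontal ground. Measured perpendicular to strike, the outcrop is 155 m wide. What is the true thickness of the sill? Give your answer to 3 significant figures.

150 m

True thickness t = w · sin(dip) = 155 × sin 75°
t = 155 × 0.9659 = 149.719 m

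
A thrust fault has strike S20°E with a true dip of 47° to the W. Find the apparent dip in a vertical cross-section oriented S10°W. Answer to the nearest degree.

28°

Angle between strike (S20°E) and section (S10°W): β = 30°.
tan α = tan 47° × sin 30° = 1.0724 × 0.5000 = 0.5362
α = arctan(0.5362) = 28.20°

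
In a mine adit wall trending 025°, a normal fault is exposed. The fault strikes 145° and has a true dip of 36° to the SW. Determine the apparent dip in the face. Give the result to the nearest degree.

32°

Angle between strike (145°) and section (025°): β = 60°.
tan(apparent dip) = tan 36° · sin 60° = 0.6292
apparent dip = arctan 0.6292 = 32.18°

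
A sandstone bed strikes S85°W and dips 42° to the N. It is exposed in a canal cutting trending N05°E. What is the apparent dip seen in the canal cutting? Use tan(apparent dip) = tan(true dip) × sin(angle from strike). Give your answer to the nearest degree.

42°

The strike is S85°W and the section trends N05°E; the acute angle between them is β = 80°.
tan α = tan 42° × sin 80° = 0.9004 × 0.9848 = 0.8867
apparent dip = arctan 0.8867 = 41.56°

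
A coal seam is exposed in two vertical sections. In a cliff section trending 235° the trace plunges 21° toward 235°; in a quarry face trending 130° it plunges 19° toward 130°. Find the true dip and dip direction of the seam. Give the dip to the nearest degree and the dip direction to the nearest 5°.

Each apparent-dip line lies in the plane. As unit vectors (x east, y north, z up), v₁ plunges 21°→235° and v₂ plunges 19°→130°.
Cross product v₁ × v₂ gives the pole to the plane: n ∝ (-0.043, -0.509, 0.853).
Dip δ = arctan(|n_h|/n_z) = arctan(0.510/0.853) = 30.9°.
Dip direction = azimuth of (n_x, n_y) = atan2(-0.043, -0.509) = 185°.

true dip 31°, dip direction 185°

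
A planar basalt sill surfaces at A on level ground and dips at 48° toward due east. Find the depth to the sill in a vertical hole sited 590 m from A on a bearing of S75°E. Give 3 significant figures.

633 m

The hole lies 15° from the dip direction, so the down-dip offset is 590 × cos 15° = 569.90 m.
Depth = down-dip offset × tan(dip) = 569.90 × tan 48° = 569.90 × 1.1106
Depth = 632.93 m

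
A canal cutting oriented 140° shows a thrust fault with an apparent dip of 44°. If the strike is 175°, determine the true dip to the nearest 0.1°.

59.3°

The section is 35° from the strike.
tan(true dip) = tan 44° / sin 35° = 1.6836
true dip = arctan 1.6836 = 59.29°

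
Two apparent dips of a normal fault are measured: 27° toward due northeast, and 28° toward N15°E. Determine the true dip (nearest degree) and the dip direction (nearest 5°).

Represent each trace as a vector plunging at its apparent dip toward its trend (east-north-up frame): v₁ = (0.630, 0.630, -0.454), v₂ = (0.229, 0.853, -0.469).
n = v₁ × v₂ = (0.091, 0.192, 0.393) (taken with n_z > 0).
True dip = arccos(n_z / |n|) = arccos(0.8797) = 28.4°.
Dip direction = atan2(0.091, 0.192) = 25° (azimuth of n's horizontal projection).

true dip 28°, dip direction 025°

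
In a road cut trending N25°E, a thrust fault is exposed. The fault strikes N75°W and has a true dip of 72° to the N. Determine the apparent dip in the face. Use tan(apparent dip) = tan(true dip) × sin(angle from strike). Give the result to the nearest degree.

The strike is N75°W and the section trends N25°E; the acute angle between them is β = 80°.
tan α = tan 72° × sin 80° = 3.0777 × 0.9848 = 3.0309
α = arctan(3.0309) = 71.74°

72°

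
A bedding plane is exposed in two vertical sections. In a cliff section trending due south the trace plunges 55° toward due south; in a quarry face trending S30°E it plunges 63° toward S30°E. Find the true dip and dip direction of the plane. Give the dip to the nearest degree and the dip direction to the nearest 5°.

true dip 64°, dip direction 135°

Each apparent-dip line lies in the plane. As unit vectors (x east, y north, z up), v₁ plunges 55°→due south and v₂ plunges 63°→S30°E.
Cross product v₁ × v₂ gives the pole to the plane: n ∝ (0.189, -0.186, 0.130).
True dip = arccos(n_z / |n|) = arccos(0.4408) = 63.8°.
The horizontal component of n points toward azimuth atan2(n_x, n_y) = 135°, the dip direction.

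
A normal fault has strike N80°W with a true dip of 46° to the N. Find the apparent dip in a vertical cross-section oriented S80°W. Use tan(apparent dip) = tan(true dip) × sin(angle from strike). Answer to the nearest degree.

Angle between strike (N80°W) and section (S80°W): β = 20°.
tan(apparent dip) = tan 46° · sin 20° = 0.3542
α = arctan(0.3542) = 19.50°

20°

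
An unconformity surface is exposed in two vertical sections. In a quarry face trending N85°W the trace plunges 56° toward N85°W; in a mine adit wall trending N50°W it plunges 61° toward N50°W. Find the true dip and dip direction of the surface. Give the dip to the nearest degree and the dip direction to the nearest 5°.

true dip 61°, dip direction 310°

The two traces are lines in the plane: v₁ = (sin 275°·cos 56°, cos 275°·cos 56°, −sin 56°), v₂ = (sin 310°·cos 61°, cos 310°·cos 61°, −sin 61°).
Cross product v₁ × v₂ gives the pole to the plane: n ∝ (-0.216, 0.179, 0.155).
Dip δ = arctan(|n_h|/n_z) = arctan(0.281/0.155) = 61.0°.
Dip direction = atan2(-0.216, 0.179) = 310° (azimuth of n's horizontal projection).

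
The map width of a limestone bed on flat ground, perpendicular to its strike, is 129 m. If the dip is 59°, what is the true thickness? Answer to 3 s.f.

True thickness t = w · sin(dip) = 129 × sin 59°
t = 129 × 0.8572 = 110.575 m

111 m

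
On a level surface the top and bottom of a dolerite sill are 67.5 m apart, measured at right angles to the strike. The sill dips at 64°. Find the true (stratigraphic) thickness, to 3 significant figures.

True thickness t = w · sin(dip) = 67.5 × sin 64°
t = 67.5 × 0.8988 = 60.669 m

60.7 m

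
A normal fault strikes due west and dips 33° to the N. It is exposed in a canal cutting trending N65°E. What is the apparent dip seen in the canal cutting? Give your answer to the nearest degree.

The strike is due west and the section trends N65°E; the acute angle between them is β = 25°.
tan(apparent dip) = tan 33° · sin 25° = 0.2745
α = arctan(0.2745) = 15.35°

15°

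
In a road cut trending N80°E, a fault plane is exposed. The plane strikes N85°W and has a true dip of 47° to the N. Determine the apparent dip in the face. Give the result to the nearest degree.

16°

The strike is N85°W and the section trends N80°E; the acute angle between them is β = 15°.
tan(apparent dip) = tan 47° · sin 15° = 0.2775
apparent dip = arctan 0.2775 = 15.51°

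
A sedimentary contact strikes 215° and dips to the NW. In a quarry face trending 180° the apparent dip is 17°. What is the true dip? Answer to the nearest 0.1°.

The section is 35° from the strike.
tan(true dip) = tan 17° / sin 35° = 0.5330
δ = arctan(0.5330) = 28.06°

28.1°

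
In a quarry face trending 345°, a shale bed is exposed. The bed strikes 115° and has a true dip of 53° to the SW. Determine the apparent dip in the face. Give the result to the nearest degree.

45°

The strike is 115° and the section trends 345°; the acute angle between them is β = 50°.
tan(apparent dip) = tan 53° · sin 50° = 1.0166
apparent dip = arctan 1.0166 = 45.47°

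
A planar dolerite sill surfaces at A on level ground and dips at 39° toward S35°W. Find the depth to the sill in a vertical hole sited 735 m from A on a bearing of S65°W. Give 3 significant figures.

515 m

The hole lies 30° from the dip direction, so the down-dip offset is 735 × cos 30° = 636.53 m.
Depth = down-dip offset × tan(dip) = 636.53 × tan 39° = 636.53 × 0.8098
Depth = 515.45 m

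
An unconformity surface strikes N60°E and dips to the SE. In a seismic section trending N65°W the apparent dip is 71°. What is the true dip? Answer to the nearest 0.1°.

74.2°

β = acute angle between strike N60°E and section N65°W = 55°.
tan(true dip) = tan 71° / sin 55° = 3.5454
δ = arctan(3.5454) = 74.25°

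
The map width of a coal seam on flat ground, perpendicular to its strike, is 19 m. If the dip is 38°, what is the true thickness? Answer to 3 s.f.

True thickness t = w · sin(dip) = 19 × sin 38°
t = 19 × 0.6157 = 11.698 m

11.7 m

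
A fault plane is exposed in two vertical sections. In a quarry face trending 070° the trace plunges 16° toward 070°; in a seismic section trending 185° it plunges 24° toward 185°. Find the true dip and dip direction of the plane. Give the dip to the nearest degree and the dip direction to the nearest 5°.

Represent each trace as a vector plunging at its apparent dip toward its trend (east-north-up frame): v₁ = (0.903, 0.329, -0.276), v₂ = (-0.080, -0.910, -0.407).
The plane normal is n = v₁ × v₂ ∝ (0.385, -0.389, 0.796).
tan δ = √(n_x²+n_y²)/n_z = 0.547/0.796, so δ = 34.5°.
The horizontal component of n points toward azimuth atan2(n_x, n_y) = 135°, the dip direction.

true dip 35°, dip direction 135°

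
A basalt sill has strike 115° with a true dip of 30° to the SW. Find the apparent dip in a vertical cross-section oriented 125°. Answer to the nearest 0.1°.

5.7°

The strike is 115° and the section trends 125°; the acute angle between them is β = 10°.
tan α = tan 30° × sin 10° = 0.5774 × 0.1736 = 0.1003
apparent dip = arctan 0.1003 = 5.73°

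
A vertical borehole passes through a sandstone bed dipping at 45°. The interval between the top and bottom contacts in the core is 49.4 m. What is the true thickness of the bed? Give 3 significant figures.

34.9 m

True thickness t = h · cos(dip) = 49.4 × cos 45°
t = 49.4 × 0.7071 = 34.931 m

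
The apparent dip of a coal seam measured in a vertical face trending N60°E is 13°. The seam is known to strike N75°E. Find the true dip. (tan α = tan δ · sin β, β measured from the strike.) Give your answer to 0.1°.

β = acute angle between strike N75°E and section N60°E = 15°.
tan(true dip) = tan 13° / sin 15° = 0.8920
true dip = arctan 0.8920 = 41.73°

41.7°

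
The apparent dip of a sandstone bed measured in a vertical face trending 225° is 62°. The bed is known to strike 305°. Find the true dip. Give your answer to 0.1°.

62.4°

β = acute angle between strike 305° and section 225° = 80°.
tan(true dip) = tan 62° / sin 80° = 1.9097
true dip = arctan 1.9097 = 62.36°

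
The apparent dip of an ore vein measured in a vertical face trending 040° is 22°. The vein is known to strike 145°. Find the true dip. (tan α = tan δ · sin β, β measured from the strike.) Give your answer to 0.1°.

The section is 75° from the strike.
tan(true dip) = tan 22° / sin 75° = 0.4183
δ = arctan(0.4183) = 22.70°

22.7°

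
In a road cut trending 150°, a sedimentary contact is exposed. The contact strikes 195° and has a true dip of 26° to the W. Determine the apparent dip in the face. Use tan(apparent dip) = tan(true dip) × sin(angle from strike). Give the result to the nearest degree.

19°

Angle between strike (195°) and section (150°): β = 45°.
tan(apparent dip) = tan 26° · sin 45° = 0.3449
α = arctan(0.3449) = 19.03°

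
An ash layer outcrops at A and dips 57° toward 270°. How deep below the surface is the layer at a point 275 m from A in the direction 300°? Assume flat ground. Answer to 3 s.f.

367 m

The hole lies 30° from the dip direction, so the down-dip offset is 275 × cos 30° = 238.16 m.
Depth = down-dip offset × tan(dip) = 238.16 × tan 57° = 238.16 × 1.5399
Depth = 366.73 m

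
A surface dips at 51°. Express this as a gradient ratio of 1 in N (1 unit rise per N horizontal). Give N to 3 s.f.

1 : N means tan θ = 1/N, so N = 1/tan 51° = 1/1.2349

1 in 0.810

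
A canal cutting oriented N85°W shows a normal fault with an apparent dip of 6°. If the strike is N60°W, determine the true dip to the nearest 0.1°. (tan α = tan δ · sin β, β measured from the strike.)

The section is 25° from the strike.
tan(true dip) = tan 6° / sin 25° = 0.2487
δ = arctan(0.2487) = 13.97°

14.0°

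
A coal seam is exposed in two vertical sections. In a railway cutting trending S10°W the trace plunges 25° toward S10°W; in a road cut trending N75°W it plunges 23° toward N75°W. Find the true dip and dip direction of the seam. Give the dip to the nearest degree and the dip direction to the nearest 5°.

true dip 33°, dip direction 235°

Represent each trace as a vector plunging at its apparent dip toward its trend (east-north-up frame): v₁ = (-0.157, -0.893, -0.423), v₂ = (-0.889, 0.238, -0.391).
The plane normal is n = v₁ × v₂ ∝ (-0.449, -0.314, 0.831).
tan δ = √(n_x²+n_y²)/n_z = 0.548/0.831, so δ = 33.4°.
Dip direction = azimuth of (n_x, n_y) = atan2(-0.449, -0.314) = 235°.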